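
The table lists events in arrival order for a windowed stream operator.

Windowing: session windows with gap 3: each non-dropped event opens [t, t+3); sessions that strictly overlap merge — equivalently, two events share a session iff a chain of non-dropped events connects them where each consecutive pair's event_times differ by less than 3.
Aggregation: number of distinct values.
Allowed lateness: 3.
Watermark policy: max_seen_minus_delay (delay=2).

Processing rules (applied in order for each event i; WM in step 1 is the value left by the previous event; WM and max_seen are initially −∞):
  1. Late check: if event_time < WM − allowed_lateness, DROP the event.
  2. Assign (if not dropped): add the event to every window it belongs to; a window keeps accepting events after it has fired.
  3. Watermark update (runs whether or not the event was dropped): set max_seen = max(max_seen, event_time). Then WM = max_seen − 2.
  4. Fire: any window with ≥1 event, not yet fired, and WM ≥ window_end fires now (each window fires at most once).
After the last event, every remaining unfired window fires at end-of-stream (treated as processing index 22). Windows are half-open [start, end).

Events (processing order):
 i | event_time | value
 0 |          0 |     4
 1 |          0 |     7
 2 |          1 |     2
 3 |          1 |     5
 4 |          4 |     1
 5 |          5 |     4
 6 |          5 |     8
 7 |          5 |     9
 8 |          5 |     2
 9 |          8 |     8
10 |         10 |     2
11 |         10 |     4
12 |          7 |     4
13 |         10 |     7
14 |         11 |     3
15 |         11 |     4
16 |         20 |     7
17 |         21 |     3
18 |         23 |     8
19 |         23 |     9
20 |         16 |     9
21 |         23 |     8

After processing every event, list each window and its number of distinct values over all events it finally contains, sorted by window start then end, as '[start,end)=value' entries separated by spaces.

[0,4)=4 [4,14)=7 [20,26)=4

i=0 t=0 v=4: → [0,3); WM=-2
i=1 t=0 v=7: → [0,3); WM=-2
i=2 t=1 v=2: → [0,4); WM=-1
i=3 t=1 v=5: → [0,4); WM=-1
i=4 t=4 v=1: → [4,7); WM=2
i=5 t=5 v=4: → [4,8); WM=3
i=6 t=5 v=8: → [4,8); WM=3
i=7 t=5 v=9: → [4,8); WM=3
i=8 t=5 v=2: → [4,8); WM=3
i=9 t=8 v=8: → [8,11); WM=6
i=10 t=10 v=2: → [8,13); WM=8
i=11 t=10 v=4: → [8,13); WM=8
i=12 t=7 v=4: → [4,13); WM=8
i=13 t=10 v=7: → [4,13); WM=8
i=14 t=11 v=3: → [4,14); WM=9
i=15 t=11 v=4: → [4,14); WM=9
i=16 t=20 v=7: → [20,23); WM=18
i=17 t=21 v=3: → [20,24); WM=19
i=18 t=23 v=8: → [20,26); WM=21
i=19 t=23 v=9: → [20,26); WM=21
i=20 t=16 v=9: DROP (t<21-3); WM=21
i=21 t=23 v=8: → [20,26); WM=21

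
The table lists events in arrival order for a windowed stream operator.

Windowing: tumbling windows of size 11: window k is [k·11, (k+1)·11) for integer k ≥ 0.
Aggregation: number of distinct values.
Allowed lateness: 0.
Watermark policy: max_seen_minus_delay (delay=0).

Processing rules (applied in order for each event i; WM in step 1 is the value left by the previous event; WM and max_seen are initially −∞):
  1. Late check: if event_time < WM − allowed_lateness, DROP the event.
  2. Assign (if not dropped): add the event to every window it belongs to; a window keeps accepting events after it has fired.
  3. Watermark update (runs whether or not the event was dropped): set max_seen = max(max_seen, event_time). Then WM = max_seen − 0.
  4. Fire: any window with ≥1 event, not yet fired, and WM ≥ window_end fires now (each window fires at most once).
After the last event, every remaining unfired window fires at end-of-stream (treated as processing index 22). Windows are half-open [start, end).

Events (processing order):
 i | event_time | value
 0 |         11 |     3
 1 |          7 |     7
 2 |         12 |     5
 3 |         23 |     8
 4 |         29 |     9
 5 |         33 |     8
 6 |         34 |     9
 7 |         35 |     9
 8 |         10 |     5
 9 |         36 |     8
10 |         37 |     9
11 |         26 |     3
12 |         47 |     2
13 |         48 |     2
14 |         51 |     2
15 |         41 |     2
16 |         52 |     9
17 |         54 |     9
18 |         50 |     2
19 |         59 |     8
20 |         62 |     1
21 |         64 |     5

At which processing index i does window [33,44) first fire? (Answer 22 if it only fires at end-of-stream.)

12

i=0 t=11 v=3: → [11,22); WM=11
i=1 t=7 v=7: DROP (t<11-0); WM=11
i=2 t=12 v=5: → [11,22); WM=12
i=3 t=23 v=8: → [22,33); WM=23; [11,22) fires=2
i=4 t=29 v=9: → [22,33); WM=29
i=5 t=33 v=8: → [33,44); WM=33; [22,33) fires=2
i=6 t=34 v=9: → [33,44); WM=34
i=7 t=35 v=9: → [33,44); WM=35
i=8 t=10 v=5: DROP (t<35-0); WM=35
i=9 t=36 v=8: → [33,44); WM=36
i=10 t=37 v=9: → [33,44); WM=37
i=11 t=26 v=3: DROP (t<37-0); WM=37
i=12 t=47 v=2: → [44,55); WM=47; [33,44) fires=2
i=13 t=48 v=2: → [44,55); WM=48
i=14 t=51 v=2: → [44,55); WM=51
i=15 t=41 v=2: DROP (t<51-0); WM=51
i=16 t=52 v=9: → [44,55); WM=52
i=17 t=54 v=9: → [44,55); WM=54
i=18 t=50 v=2: DROP (t<54-0); WM=54
i=19 t=59 v=8: → [55,66); WM=59; [44,55) fires=2
i=20 t=62 v=1: → [55,66); WM=62
i=21 t=64 v=5: → [55,66); WM=64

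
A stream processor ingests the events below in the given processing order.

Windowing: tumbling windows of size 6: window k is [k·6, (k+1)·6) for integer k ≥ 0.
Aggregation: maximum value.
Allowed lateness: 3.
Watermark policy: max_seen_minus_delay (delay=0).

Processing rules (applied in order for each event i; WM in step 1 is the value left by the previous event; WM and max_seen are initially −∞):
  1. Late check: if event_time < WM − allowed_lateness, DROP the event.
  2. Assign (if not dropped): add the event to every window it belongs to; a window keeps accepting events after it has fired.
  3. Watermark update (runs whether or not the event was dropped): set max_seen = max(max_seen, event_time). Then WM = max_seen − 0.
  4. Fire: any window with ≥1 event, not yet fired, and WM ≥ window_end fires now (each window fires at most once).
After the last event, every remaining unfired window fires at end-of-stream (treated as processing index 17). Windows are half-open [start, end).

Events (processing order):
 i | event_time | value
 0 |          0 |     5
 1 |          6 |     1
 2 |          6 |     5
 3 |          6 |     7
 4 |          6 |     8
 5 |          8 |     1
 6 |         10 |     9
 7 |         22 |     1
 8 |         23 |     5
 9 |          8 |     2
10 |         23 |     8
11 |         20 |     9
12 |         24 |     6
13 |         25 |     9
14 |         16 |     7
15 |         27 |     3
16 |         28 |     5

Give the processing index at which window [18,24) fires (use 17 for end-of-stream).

i=0 t=0 v=5: → [0,6); WM=0
i=1 t=6 v=1: → [6,12); WM=6; [0,6) fires=5
i=2 t=6 v=5: → [6,12); WM=6
i=3 t=6 v=7: → [6,12); WM=6
i=4 t=6 v=8: → [6,12); WM=6
i=5 t=8 v=1: → [6,12); WM=8
i=6 t=10 v=9: → [6,12); WM=10
i=7 t=22 v=1: → [18,24); WM=22; [6,12) fires=9
i=8 t=23 v=5: → [18,24); WM=23
i=9 t=8 v=2: DROP (t<23-3); WM=23
i=10 t=23 v=8: → [18,24); WM=23
i=11 t=20 v=9: → [18,24); WM=23
i=12 t=24 v=6: → [24,30); WM=24; [18,24) fires=9
i=13 t=25 v=9: → [24,30); WM=25
i=14 t=16 v=7: DROP (t<25-3); WM=25
i=15 t=27 v=3: → [24,30); WM=27
i=16 t=28 v=5: → [24,30); WM=28

12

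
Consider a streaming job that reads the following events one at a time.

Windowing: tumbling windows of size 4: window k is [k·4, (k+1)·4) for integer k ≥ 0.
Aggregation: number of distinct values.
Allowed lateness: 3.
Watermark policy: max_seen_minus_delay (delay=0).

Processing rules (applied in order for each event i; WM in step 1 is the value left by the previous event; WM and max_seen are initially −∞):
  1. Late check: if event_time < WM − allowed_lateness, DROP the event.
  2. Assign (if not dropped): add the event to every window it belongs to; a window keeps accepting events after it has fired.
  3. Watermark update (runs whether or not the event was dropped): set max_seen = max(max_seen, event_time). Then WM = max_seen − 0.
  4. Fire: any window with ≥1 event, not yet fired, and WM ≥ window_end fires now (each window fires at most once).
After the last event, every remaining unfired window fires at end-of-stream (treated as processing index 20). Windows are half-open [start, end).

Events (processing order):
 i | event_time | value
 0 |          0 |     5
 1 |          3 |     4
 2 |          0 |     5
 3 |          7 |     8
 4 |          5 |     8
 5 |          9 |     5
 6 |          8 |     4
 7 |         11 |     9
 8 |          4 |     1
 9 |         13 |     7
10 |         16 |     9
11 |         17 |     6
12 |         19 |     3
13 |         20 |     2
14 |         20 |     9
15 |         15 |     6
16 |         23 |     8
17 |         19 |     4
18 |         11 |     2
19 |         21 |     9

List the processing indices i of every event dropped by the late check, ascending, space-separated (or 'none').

i=0 t=0 v=5: → [0,4); WM=0
i=1 t=3 v=4: → [0,4); WM=3
i=2 t=0 v=5: → [0,4); WM=3
i=3 t=7 v=8: → [4,8); WM=7; [0,4) fires=2
i=4 t=5 v=8: → [4,8); WM=7
i=5 t=9 v=5: → [8,12); WM=9; [4,8) fires=1
i=6 t=8 v=4: → [8,12); WM=9
i=7 t=11 v=9: → [8,12); WM=11
i=8 t=4 v=1: DROP (t<11-3); WM=11
i=9 t=13 v=7: → [12,16); WM=13; [8,12) fires=3
i=10 t=16 v=9: → [16,20); WM=16; [12,16) fires=1
i=11 t=17 v=6: → [16,20); WM=17
i=12 t=19 v=3: → [16,20); WM=19
i=13 t=20 v=2: → [20,24); WM=20; [16,20) fires=3
i=14 t=20 v=9: → [20,24); WM=20
i=15 t=15 v=6: DROP (t<20-3); WM=20
i=16 t=23 v=8: → [20,24); WM=23
i=17 t=19 v=4: DROP (t<23-3); WM=23
i=18 t=11 v=2: DROP (t<23-3); WM=23
i=19 t=21 v=9: → [20,24); WM=23

8 15 17 18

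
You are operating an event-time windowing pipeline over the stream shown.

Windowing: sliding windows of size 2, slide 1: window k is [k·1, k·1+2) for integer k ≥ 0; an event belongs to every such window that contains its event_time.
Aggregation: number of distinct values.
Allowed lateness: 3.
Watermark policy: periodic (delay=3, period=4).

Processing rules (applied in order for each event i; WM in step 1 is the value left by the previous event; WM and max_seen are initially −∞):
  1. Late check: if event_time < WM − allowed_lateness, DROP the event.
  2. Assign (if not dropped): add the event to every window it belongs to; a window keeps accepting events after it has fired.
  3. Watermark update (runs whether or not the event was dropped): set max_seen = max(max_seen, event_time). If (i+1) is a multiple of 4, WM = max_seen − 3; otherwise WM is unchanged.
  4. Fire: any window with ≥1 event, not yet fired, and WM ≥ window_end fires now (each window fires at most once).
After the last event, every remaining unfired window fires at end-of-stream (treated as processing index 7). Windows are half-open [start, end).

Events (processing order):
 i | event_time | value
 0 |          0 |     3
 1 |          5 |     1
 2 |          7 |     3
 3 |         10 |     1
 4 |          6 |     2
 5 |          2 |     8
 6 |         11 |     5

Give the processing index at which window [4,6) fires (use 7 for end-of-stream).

3

i=0 t=0 v=3: → [0,2); WM=−∞
i=1 t=5 v=1: → [5,7),[4,6); WM=−∞
i=2 t=7 v=3: → [7,9),[6,8); WM=−∞
i=3 t=10 v=1: → [10,12),[9,11); WM=7; [0,2) fires=1 [4,6) fires=1 [5,7) fires=1
i=4 t=6 v=2: → [6,8),[5,7); WM=7
i=5 t=2 v=8: DROP (t<7-3); WM=7
i=6 t=11 v=5: → [11,13),[10,12); WM=7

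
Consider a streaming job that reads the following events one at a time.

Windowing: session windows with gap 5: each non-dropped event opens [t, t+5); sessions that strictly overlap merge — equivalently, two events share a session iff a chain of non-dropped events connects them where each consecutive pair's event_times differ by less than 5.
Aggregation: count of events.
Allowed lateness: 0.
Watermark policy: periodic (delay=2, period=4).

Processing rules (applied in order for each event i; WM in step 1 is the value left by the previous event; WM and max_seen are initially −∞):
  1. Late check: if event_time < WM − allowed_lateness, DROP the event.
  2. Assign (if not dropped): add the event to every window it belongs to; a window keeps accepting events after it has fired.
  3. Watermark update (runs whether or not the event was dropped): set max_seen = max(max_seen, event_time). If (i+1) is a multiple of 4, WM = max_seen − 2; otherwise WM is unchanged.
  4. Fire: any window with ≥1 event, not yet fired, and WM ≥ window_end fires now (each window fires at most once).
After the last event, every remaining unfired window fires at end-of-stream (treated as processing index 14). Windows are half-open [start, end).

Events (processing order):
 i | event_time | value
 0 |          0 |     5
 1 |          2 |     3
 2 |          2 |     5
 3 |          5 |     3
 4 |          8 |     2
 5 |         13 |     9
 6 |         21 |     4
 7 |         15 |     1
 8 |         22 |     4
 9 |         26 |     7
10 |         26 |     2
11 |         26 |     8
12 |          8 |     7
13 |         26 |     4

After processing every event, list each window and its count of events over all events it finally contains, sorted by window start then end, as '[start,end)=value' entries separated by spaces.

i=0 t=0 v=5: → [0,5); WM=−∞
i=1 t=2 v=3: → [0,7); WM=−∞
i=2 t=2 v=5: → [0,7); WM=−∞
i=3 t=5 v=3: → [0,10); WM=3
i=4 t=8 v=2: → [0,13); WM=3
i=5 t=13 v=9: → [13,18); WM=3
i=6 t=21 v=4: → [21,26); WM=3
i=7 t=15 v=1: → [13,20); WM=19
i=8 t=22 v=4: → [21,27); WM=19
i=9 t=26 v=7: → [21,31); WM=19
i=10 t=26 v=2: → [21,31); WM=19
i=11 t=26 v=8: → [21,31); WM=24
i=12 t=8 v=7: DROP (t<24-0); WM=24
i=13 t=26 v=4: → [21,31); WM=24

[0,13)=5 [13,20)=2 [21,31)=6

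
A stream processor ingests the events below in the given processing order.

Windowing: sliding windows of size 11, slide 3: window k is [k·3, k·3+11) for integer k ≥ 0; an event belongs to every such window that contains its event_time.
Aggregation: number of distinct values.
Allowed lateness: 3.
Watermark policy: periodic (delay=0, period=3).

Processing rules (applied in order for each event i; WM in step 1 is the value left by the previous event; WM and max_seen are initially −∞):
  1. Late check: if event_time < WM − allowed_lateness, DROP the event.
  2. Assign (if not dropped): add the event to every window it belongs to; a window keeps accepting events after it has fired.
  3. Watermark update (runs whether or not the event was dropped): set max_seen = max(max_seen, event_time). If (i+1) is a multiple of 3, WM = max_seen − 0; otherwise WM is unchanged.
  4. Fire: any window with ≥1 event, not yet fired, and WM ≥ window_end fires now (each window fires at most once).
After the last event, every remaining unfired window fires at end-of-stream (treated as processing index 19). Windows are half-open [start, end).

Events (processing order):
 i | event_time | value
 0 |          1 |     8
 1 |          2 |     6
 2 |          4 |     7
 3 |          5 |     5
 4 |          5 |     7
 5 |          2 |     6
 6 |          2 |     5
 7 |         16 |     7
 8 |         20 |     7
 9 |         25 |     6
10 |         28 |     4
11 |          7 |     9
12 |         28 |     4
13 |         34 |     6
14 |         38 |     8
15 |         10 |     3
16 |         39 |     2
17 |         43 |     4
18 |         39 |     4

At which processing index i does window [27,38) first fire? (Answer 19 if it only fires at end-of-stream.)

14

i=0 t=1 v=8: → [0,11); WM=−∞
i=1 t=2 v=6: → [0,11); WM=−∞
i=2 t=4 v=7: → [3,14),[0,11); WM=4
i=3 t=5 v=5: → [3,14),[0,11); WM=4
i=4 t=5 v=7: → [3,14),[0,11); WM=4
i=5 t=2 v=6: → [0,11); WM=5
i=6 t=2 v=5: → [0,11); WM=5
i=7 t=16 v=7: → [15,26),[12,23),[9,20),[6,17); WM=5
i=8 t=20 v=7: → [18,29),[15,26),[12,23); WM=20; [0,11) fires=4 [3,14) fires=2 [6,17) fires=1 [9,20) fires=1
i=9 t=25 v=6: → [24,35),[21,32),[18,29),[15,26); WM=20
i=10 t=28 v=4: → [27,38),[24,35),[21,32),[18,29); WM=20
i=11 t=7 v=9: DROP (t<20-3); WM=28; [12,23) fires=1 [15,26) fires=2
i=12 t=28 v=4: → [27,38),[24,35),[21,32),[18,29); WM=28
i=13 t=34 v=6: → [33,44),[30,41),[27,38),[24,35); WM=28
i=14 t=38 v=8: → [36,47),[33,44),[30,41); WM=38; [18,29) fires=3 [21,32) fires=2 [24,35) fires=2 [27,38) fires=2
i=15 t=10 v=3: DROP (t<38-3); WM=38
i=16 t=39 v=2: → [39,50),[36,47),[33,44),[30,41); WM=38
i=17 t=43 v=4: → [42,53),[39,50),[36,47),[33,44); WM=43; [30,41) fires=3
i=18 t=39 v=4: DROP (t<43-3); WM=43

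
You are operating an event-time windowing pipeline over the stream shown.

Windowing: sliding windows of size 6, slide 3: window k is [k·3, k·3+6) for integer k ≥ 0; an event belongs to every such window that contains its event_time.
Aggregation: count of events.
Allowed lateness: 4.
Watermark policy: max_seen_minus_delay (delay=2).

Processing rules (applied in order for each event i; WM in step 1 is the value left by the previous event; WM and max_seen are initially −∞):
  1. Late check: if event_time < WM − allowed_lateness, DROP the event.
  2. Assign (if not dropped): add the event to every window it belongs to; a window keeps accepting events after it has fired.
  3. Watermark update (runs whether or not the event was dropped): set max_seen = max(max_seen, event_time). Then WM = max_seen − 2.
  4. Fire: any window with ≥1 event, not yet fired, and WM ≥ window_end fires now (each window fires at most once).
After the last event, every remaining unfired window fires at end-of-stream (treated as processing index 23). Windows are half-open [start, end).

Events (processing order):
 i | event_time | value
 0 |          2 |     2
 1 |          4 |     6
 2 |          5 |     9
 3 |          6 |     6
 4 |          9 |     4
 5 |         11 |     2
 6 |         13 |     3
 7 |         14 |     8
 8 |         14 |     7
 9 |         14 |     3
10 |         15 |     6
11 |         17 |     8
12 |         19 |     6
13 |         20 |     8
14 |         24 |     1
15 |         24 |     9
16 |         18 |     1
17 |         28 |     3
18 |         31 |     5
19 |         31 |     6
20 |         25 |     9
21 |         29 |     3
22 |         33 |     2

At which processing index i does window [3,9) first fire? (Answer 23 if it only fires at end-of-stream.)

5

i=0 t=2 v=2: → [0,6); WM=0
i=1 t=4 v=6: → [3,9),[0,6); WM=2
i=2 t=5 v=9: → [3,9),[0,6); WM=3
i=3 t=6 v=6: → [6,12),[3,9); WM=4
i=4 t=9 v=4: → [9,15),[6,12); WM=7; [0,6) fires=3
i=5 t=11 v=2: → [9,15),[6,12); WM=9; [3,9) fires=3
i=6 t=13 v=3: → [12,18),[9,15); WM=11
i=7 t=14 v=8: → [12,18),[9,15); WM=12; [6,12) fires=3
i=8 t=14 v=7: → [12,18),[9,15); WM=12
i=9 t=14 v=3: → [12,18),[9,15); WM=12
i=10 t=15 v=6: → [15,21),[12,18); WM=13
i=11 t=17 v=8: → [15,21),[12,18); WM=15; [9,15) fires=6
i=12 t=19 v=6: → [18,24),[15,21); WM=17
i=13 t=20 v=8: → [18,24),[15,21); WM=18; [12,18) fires=6
i=14 t=24 v=1: → [24,30),[21,27); WM=22; [15,21) fires=4
i=15 t=24 v=9: → [24,30),[21,27); WM=22
i=16 t=18 v=1: → [18,24),[15,21); WM=22
i=17 t=28 v=3: → [27,33),[24,30); WM=26; [18,24) fires=3
i=18 t=31 v=5: → [30,36),[27,33); WM=29; [21,27) fires=2
i=19 t=31 v=6: → [30,36),[27,33); WM=29
i=20 t=25 v=9: → [24,30),[21,27); WM=29
i=21 t=29 v=3: → [27,33),[24,30); WM=29
i=22 t=33 v=2: → [33,39),[30,36); WM=31; [24,30) fires=5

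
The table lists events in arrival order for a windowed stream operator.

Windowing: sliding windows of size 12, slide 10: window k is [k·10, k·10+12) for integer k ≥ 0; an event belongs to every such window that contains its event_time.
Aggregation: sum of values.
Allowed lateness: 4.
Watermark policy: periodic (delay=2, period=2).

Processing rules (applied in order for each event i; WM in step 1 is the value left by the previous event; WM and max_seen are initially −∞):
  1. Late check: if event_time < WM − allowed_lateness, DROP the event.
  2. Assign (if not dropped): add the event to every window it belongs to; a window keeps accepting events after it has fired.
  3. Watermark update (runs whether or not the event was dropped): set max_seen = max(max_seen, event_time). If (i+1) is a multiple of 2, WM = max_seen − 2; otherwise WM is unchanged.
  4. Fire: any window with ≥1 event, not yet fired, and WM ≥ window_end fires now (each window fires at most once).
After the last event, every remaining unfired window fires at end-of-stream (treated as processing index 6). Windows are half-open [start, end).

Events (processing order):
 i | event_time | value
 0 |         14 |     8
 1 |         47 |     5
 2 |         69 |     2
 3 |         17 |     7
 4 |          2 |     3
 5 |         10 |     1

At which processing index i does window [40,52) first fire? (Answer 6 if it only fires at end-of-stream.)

i=0 t=14 v=8: → [10,22); WM=−∞
i=1 t=47 v=5: → [40,52); WM=45; [10,22) fires=8
i=2 t=69 v=2: → [60,72); WM=45
i=3 t=17 v=7: DROP (t<45-4); WM=67; [40,52) fires=5
i=4 t=2 v=3: DROP (t<67-4); WM=67
i=5 t=10 v=1: DROP (t<67-4); WM=67

3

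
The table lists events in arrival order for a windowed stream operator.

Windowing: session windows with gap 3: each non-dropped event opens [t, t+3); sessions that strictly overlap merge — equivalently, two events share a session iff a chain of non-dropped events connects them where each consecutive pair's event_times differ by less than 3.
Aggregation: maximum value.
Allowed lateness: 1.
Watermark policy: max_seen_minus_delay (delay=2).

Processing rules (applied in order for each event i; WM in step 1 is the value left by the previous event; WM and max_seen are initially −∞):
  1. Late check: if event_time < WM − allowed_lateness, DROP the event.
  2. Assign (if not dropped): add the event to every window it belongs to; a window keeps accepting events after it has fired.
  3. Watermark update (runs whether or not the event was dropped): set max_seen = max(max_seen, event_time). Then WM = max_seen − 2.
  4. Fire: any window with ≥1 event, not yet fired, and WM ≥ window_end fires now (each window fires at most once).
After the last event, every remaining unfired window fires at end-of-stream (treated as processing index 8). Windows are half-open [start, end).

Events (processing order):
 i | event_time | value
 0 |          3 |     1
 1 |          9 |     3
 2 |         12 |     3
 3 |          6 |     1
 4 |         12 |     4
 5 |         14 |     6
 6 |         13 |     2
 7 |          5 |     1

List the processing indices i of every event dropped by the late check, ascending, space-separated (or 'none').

3 7

i=0 t=3 v=1: → [3,6); WM=1
i=1 t=9 v=3: → [9,12); WM=7
i=2 t=12 v=3: → [12,15); WM=10
i=3 t=6 v=1: DROP (t<10-1); WM=10
i=4 t=12 v=4: → [12,15); WM=10
i=5 t=14 v=6: → [12,17); WM=12
i=6 t=13 v=2: → [12,17); WM=12
i=7 t=5 v=1: DROP (t<12-1); WM=12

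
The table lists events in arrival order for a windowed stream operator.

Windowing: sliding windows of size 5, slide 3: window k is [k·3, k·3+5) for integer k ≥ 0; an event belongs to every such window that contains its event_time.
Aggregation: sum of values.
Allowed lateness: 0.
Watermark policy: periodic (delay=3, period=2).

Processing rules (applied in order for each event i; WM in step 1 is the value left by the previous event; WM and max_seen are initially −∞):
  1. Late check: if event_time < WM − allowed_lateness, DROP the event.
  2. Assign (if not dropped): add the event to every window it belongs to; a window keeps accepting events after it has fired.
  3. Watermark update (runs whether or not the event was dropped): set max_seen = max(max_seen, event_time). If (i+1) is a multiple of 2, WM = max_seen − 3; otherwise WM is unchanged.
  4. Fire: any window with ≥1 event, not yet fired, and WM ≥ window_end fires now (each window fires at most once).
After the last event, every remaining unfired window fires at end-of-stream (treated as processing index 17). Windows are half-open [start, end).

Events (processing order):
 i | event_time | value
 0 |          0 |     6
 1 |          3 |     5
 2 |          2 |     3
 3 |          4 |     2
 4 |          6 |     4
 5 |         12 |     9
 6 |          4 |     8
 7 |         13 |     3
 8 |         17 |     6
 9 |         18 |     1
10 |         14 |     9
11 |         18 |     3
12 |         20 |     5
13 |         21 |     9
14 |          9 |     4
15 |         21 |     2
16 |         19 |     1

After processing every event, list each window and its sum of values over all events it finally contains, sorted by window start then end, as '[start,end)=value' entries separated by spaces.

[0,5)=16 [3,8)=11 [6,11)=4 [9,14)=12 [12,17)=12 [15,20)=11 [18,23)=21 [21,26)=11

i=0 t=0 v=6: → [0,5); WM=−∞
i=1 t=3 v=5: → [3,8),[0,5); WM=0
i=2 t=2 v=3: → [0,5); WM=0
i=3 t=4 v=2: → [3,8),[0,5); WM=1
i=4 t=6 v=4: → [6,11),[3,8); WM=1
i=5 t=12 v=9: → [12,17),[9,14); WM=9; [0,5) fires=16 [3,8) fires=11
i=6 t=4 v=8: DROP (t<9-0); WM=9
i=7 t=13 v=3: → [12,17),[9,14); WM=10
i=8 t=17 v=6: → [15,20); WM=10
i=9 t=18 v=1: → [18,23),[15,20); WM=15; [6,11) fires=4 [9,14) fires=12
i=10 t=14 v=9: DROP (t<15-0); WM=15
i=11 t=18 v=3: → [18,23),[15,20); WM=15
i=12 t=20 v=5: → [18,23); WM=15
i=13 t=21 v=9: → [21,26),[18,23); WM=18; [12,17) fires=12
i=14 t=9 v=4: DROP (t<18-0); WM=18
i=15 t=21 v=2: → [21,26),[18,23); WM=18
i=16 t=19 v=1: → [18,23),[15,20); WM=18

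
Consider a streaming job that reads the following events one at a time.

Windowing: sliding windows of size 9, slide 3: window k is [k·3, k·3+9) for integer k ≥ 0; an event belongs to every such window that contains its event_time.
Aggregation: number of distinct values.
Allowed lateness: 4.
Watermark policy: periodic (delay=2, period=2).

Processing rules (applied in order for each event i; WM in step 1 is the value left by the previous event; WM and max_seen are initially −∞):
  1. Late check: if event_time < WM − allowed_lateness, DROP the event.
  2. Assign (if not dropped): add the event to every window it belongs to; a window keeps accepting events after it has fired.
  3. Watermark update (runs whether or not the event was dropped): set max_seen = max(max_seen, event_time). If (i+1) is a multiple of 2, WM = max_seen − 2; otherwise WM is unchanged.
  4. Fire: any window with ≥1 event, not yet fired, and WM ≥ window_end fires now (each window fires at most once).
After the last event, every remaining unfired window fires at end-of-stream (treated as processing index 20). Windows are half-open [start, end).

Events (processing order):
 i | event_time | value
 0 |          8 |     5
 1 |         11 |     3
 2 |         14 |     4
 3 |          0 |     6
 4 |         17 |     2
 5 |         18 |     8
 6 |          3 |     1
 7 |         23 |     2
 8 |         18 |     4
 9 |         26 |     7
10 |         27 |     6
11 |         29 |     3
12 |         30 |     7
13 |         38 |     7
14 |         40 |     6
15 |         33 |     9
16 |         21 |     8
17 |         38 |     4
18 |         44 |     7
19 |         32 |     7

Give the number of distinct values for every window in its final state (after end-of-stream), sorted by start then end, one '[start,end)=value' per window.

i=0 t=8 v=5: → [6,15),[3,12),[0,9); WM=−∞
i=1 t=11 v=3: → [9,18),[6,15),[3,12); WM=9; [0,9) fires=1
i=2 t=14 v=4: → [12,21),[9,18),[6,15); WM=9
i=3 t=0 v=6: DROP (t<9-4); WM=12; [3,12) fires=2
i=4 t=17 v=2: → [15,24),[12,21),[9,18); WM=12
i=5 t=18 v=8: → [18,27),[15,24),[12,21); WM=16; [6,15) fires=3
i=6 t=3 v=1: DROP (t<16-4); WM=16
i=7 t=23 v=2: → [21,30),[18,27),[15,24); WM=21; [9,18) fires=3 [12,21) fires=3
i=8 t=18 v=4: → [18,27),[15,24),[12,21); WM=21
i=9 t=26 v=7: → [24,33),[21,30),[18,27); WM=24; [15,24) fires=3
i=10 t=27 v=6: → [27,36),[24,33),[21,30); WM=24
i=11 t=29 v=3: → [27,36),[24,33),[21,30); WM=27; [18,27) fires=4
i=12 t=30 v=7: → [30,39),[27,36),[24,33); WM=27
i=13 t=38 v=7: → [36,45),[33,42),[30,39); WM=36; [21,30) fires=4 [24,33) fires=3 [27,36) fires=3
i=14 t=40 v=6: → [39,48),[36,45),[33,42); WM=36
i=15 t=33 v=9: → [33,42),[30,39),[27,36); WM=38
i=16 t=21 v=8: DROP (t<38-4); WM=38
i=17 t=38 v=4: → [36,45),[33,42),[30,39); WM=38
i=18 t=44 v=7: → [42,51),[39,48),[36,45); WM=38
i=19 t=32 v=7: DROP (t<38-4); WM=42; [30,39) fires=3 [33,42) fires=4

[0,9)=1 [3,12)=2 [6,15)=3 [9,18)=3 [12,21)=3 [15,24)=3 [18,27)=4 [21,30)=4 [24,33)=3 [27,36)=4 [30,39)=3 [33,42)=4 [36,45)=3 [39,48)=2 [42,51)=1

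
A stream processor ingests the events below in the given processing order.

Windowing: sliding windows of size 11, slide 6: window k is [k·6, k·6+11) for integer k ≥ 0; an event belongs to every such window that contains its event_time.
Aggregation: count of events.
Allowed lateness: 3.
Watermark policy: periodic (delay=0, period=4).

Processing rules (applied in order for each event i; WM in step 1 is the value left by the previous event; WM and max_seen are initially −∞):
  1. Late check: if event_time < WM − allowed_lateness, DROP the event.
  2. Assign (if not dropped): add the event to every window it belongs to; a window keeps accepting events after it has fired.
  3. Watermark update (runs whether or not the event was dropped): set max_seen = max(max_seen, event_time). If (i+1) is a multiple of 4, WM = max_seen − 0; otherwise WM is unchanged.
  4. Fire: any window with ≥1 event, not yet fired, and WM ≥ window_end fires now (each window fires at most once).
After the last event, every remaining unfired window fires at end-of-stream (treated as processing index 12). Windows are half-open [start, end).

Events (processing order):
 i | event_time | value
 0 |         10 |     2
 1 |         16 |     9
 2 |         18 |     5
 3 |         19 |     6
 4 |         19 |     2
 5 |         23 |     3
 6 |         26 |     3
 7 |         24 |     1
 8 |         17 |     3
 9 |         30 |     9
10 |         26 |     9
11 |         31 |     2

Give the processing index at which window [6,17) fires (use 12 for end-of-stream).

i=0 t=10 v=2: → [6,17),[0,11); WM=−∞
i=1 t=16 v=9: → [12,23),[6,17); WM=−∞
i=2 t=18 v=5: → [18,29),[12,23); WM=−∞
i=3 t=19 v=6: → [18,29),[12,23); WM=19; [0,11) fires=1 [6,17) fires=2
i=4 t=19 v=2: → [18,29),[12,23); WM=19
i=5 t=23 v=3: → [18,29); WM=19
i=6 t=26 v=3: → [24,35),[18,29); WM=19
i=7 t=24 v=1: → [24,35),[18,29); WM=26; [12,23) fires=4
i=8 t=17 v=3: DROP (t<26-3); WM=26
i=9 t=30 v=9: → [30,41),[24,35); WM=26
i=10 t=26 v=9: → [24,35),[18,29); WM=26
i=11 t=31 v=2: → [30,41),[24,35); WM=31; [18,29) fires=7

3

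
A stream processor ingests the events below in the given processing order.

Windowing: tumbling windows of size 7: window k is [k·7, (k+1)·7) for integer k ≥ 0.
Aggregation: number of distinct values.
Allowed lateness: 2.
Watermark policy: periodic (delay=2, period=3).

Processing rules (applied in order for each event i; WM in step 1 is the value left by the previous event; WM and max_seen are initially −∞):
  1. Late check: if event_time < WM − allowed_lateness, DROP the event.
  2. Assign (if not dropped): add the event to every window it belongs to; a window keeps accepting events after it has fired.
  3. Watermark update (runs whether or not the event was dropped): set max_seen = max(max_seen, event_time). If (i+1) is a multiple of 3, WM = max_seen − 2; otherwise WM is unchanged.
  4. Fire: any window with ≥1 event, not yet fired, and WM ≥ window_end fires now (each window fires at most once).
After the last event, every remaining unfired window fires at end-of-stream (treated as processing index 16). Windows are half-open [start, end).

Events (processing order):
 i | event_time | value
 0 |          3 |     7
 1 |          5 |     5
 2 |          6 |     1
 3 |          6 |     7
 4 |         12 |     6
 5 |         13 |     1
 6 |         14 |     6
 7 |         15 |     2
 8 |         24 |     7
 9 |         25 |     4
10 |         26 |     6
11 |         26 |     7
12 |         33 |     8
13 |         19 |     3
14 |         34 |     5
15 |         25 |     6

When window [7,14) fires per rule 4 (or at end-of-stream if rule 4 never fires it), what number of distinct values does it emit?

2

i=0 t=3 v=7: → [0,7); WM=−∞
i=1 t=5 v=5: → [0,7); WM=−∞
i=2 t=6 v=1: → [0,7); WM=4
i=3 t=6 v=7: → [0,7); WM=4
i=4 t=12 v=6: → [7,14); WM=4
i=5 t=13 v=1: → [7,14); WM=11; [0,7) fires=3
i=6 t=14 v=6: → [14,21); WM=11
i=7 t=15 v=2: → [14,21); WM=11
i=8 t=24 v=7: → [21,28); WM=22; [7,14) fires=2 [14,21) fires=2
i=9 t=25 v=4: → [21,28); WM=22
i=10 t=26 v=6: → [21,28); WM=22
i=11 t=26 v=7: → [21,28); WM=24
i=12 t=33 v=8: → [28,35); WM=24
i=13 t=19 v=3: DROP (t<24-2); WM=24
i=14 t=34 v=5: → [28,35); WM=32; [21,28) fires=3
i=15 t=25 v=6: DROP (t<32-2); WM=32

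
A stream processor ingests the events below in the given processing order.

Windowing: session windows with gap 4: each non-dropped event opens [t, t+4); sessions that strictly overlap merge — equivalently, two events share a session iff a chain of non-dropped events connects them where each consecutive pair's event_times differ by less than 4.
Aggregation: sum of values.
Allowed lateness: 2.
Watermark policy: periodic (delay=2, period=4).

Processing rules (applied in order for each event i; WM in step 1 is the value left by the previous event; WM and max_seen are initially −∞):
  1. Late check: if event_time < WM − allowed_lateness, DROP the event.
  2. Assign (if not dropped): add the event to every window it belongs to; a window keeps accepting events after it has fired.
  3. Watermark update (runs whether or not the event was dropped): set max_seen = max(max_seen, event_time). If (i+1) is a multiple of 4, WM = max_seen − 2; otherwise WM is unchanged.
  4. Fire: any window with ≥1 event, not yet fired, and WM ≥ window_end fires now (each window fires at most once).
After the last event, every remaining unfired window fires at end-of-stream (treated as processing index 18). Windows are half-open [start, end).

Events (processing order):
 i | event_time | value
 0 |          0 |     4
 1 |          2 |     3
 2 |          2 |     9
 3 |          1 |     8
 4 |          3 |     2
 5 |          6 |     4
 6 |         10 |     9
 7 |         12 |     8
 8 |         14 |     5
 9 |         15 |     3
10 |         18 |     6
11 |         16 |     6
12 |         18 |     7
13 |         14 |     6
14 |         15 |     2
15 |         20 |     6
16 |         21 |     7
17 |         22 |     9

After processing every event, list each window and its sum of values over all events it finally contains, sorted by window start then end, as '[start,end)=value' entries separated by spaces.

i=0 t=0 v=4: → [0,4); WM=−∞
i=1 t=2 v=3: → [0,6); WM=−∞
i=2 t=2 v=9: → [0,6); WM=−∞
i=3 t=1 v=8: → [0,6); WM=0
i=4 t=3 v=2: → [0,7); WM=0
i=5 t=6 v=4: → [0,10); WM=0
i=6 t=10 v=9: → [10,14); WM=0
i=7 t=12 v=8: → [10,16); WM=10
i=8 t=14 v=5: → [10,18); WM=10
i=9 t=15 v=3: → [10,19); WM=10
i=10 t=18 v=6: → [10,22); WM=10
i=11 t=16 v=6: → [10,22); WM=16
i=12 t=18 v=7: → [10,22); WM=16
i=13 t=14 v=6: → [10,22); WM=16
i=14 t=15 v=2: → [10,22); WM=16
i=15 t=20 v=6: → [10,24); WM=18
i=16 t=21 v=7: → [10,25); WM=18
i=17 t=22 v=9: → [10,26); WM=18

[0,10)=30 [10,26)=74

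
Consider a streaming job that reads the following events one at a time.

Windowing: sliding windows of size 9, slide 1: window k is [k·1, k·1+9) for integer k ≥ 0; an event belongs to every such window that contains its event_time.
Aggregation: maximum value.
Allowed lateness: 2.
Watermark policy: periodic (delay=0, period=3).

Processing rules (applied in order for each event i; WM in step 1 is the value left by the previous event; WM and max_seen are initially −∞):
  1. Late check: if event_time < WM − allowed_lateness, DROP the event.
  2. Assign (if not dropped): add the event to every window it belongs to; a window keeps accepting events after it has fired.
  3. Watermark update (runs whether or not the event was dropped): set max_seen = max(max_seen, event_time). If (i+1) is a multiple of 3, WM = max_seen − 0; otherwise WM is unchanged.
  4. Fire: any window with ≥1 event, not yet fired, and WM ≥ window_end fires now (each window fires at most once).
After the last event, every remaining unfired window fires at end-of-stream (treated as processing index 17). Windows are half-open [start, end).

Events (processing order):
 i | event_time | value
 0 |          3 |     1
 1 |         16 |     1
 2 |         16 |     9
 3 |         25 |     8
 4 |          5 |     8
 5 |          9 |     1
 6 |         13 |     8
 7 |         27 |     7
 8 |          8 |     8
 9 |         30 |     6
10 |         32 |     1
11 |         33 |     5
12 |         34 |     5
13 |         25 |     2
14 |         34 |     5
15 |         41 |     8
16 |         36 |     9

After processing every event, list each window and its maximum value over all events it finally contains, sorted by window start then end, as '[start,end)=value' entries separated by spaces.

i=0 t=3 v=1: → [3,12),[2,11),[1,10),[0,9); WM=−∞
i=1 t=16 v=1: → [16,25),[15,24),[14,23),[13,22),[12,21),[11,20),[10,19),[9,18),[8,17); WM=−∞
i=2 t=16 v=9: → [16,25),[15,24),[14,23),[13,22),[12,21),[11,20),[10,19),[9,18),[8,17); WM=16; [0,9) fires=1 [1,10) fires=1 [2,11) fires=1 [3,12) fires=1
i=3 t=25 v=8: → [25,34),[24,33),[23,32),[22,31),[21,30),[20,29),[19,28),[18,27),[17,26); WM=16
i=4 t=5 v=8: DROP (t<16-2); WM=16
i=5 t=9 v=1: DROP (t<16-2); WM=25; [8,17) fires=9 [9,18) fires=9 [10,19) fires=9 [11,20) fires=9 [12,21) fires=9 [13,22) fires=9 [14,23) fires=9 [15,24) fires=9 [16,25) fires=9
i=6 t=13 v=8: DROP (t<25-2); WM=25
i=7 t=27 v=7: → [27,36),[26,35),[25,34),[24,33),[23,32),[22,31),[21,30),[20,29),[19,28); WM=25
i=8 t=8 v=8: DROP (t<25-2); WM=27; [17,26) fires=8 [18,27) fires=8
i=9 t=30 v=6: → [30,39),[29,38),[28,37),[27,36),[26,35),[25,34),[24,33),[23,32),[22,31); WM=27
i=10 t=32 v=1: → [32,41),[31,40),[30,39),[29,38),[28,37),[27,36),[26,35),[25,34),[24,33); WM=27
i=11 t=33 v=5: → [33,42),[32,41),[31,40),[30,39),[29,38),[28,37),[27,36),[26,35),[25,34); WM=33; [19,28) fires=8 [20,29) fires=8 [21,30) fires=8 [22,31) fires=8 [23,32) fires=8 [24,33) fires=8
i=12 t=34 v=5: → [34,43),[33,42),[32,41),[31,40),[30,39),[29,38),[28,37),[27,36),[26,35); WM=33
i=13 t=25 v=2: DROP (t<33-2); WM=33
i=14 t=34 v=5: → [34,43),[33,42),[32,41),[31,40),[30,39),[29,38),[28,37),[27,36),[26,35); WM=34; [25,34) fires=8
i=15 t=41 v=8: → [41,50),[40,49),[39,48),[38,47),[37,46),[36,45),[35,44),[34,43),[33,42); WM=34
i=16 t=36 v=9: → [36,45),[35,44),[34,43),[33,42),[32,41),[31,40),[30,39),[29,38),[28,37); WM=34

[0,9)=1 [1,10)=1 [2,11)=1 [3,12)=1 [8,17)=9 [9,18)=9 [10,19)=9 [11,20)=9 [12,21)=9 [13,22)=9 [14,23)=9 [15,24)=9 [16,25)=9 [17,26)=8 [18,27)=8 [19,28)=8 [20,29)=8 [21,30)=8 [22,31)=8 [23,32)=8 [24,33)=8 [25,34)=8 [26,35)=7 [27,36)=7 [28,37)=9 [29,38)=9 [30,39)=9 [31,40)=9 [32,41)=9 [33,42)=9 [34,43)=9 [35,44)=9 [36,45)=9 [37,46)=8 [38,47)=8 [39,48)=8 [40,49)=8 [41,50)=8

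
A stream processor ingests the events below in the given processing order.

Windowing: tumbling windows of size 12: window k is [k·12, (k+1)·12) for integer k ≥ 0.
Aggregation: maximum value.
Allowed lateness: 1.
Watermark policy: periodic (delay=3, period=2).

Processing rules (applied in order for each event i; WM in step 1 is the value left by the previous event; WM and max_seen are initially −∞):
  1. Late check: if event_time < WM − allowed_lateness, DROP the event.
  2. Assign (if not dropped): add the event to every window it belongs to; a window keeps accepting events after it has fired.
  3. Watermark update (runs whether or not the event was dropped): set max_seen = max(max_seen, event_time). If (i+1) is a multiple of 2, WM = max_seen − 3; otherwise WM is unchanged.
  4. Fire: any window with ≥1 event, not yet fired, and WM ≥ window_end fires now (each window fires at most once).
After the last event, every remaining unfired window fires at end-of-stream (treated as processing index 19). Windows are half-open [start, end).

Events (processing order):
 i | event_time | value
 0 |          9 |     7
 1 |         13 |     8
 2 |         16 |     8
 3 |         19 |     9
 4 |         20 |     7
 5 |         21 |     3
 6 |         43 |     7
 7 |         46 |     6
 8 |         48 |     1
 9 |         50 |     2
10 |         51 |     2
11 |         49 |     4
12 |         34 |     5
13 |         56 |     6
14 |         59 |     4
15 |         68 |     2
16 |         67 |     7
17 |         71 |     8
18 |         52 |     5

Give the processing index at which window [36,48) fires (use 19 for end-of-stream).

11

i=0 t=9 v=7: → [0,12); WM=−∞
i=1 t=13 v=8: → [12,24); WM=10
i=2 t=16 v=8: → [12,24); WM=10
i=3 t=19 v=9: → [12,24); WM=16; [0,12) fires=7
i=4 t=20 v=7: → [12,24); WM=16
i=5 t=21 v=3: → [12,24); WM=18
i=6 t=43 v=7: → [36,48); WM=18
i=7 t=46 v=6: → [36,48); WM=43; [12,24) fires=9
i=8 t=48 v=1: → [48,60); WM=43
i=9 t=50 v=2: → [48,60); WM=47
i=10 t=51 v=2: → [48,60); WM=47
i=11 t=49 v=4: → [48,60); WM=48; [36,48) fires=7
i=12 t=34 v=5: DROP (t<48-1); WM=48
i=13 t=56 v=6: → [48,60); WM=53
i=14 t=59 v=4: → [48,60); WM=53
i=15 t=68 v=2: → [60,72); WM=65; [48,60) fires=6
i=16 t=67 v=7: → [60,72); WM=65
i=17 t=71 v=8: → [60,72); WM=68
i=18 t=52 v=5: DROP (t<68-1); WM=68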